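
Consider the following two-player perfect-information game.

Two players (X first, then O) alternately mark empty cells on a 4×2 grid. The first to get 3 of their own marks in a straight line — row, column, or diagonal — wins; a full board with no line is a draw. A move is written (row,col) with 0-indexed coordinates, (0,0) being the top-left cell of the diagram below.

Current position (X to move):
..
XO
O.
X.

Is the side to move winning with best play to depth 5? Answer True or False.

X winning at [../XO/O./X.]: False

[../XO/O./X.] X move#1: (0,0):-1/X./XO/O./X., (0,1):+0/.X/XO/O./X.*, (2,1):+0/../XO/OX/X., (3,1):+0/../XO/O./XX
[.X/XO/O./X.] O move#2: (0,0):+0/OX/XO/O./X.*, (2,1):+0/.X/XO/OO/X., (3,1):+0/.X/XO/O./XO
[OX/XO/O./X.] X move#3: (2,1):+0/OX/XO/OX/X.*, (3,1):+0/OX/XO/O./XX
[OX/XO/OX/X.] O move#4: (3,1):+0/OX/XO/OX/XO*
[OX/XO/OX/XO] end (terminal +0, X#5); searched ../XO/O./X. to 5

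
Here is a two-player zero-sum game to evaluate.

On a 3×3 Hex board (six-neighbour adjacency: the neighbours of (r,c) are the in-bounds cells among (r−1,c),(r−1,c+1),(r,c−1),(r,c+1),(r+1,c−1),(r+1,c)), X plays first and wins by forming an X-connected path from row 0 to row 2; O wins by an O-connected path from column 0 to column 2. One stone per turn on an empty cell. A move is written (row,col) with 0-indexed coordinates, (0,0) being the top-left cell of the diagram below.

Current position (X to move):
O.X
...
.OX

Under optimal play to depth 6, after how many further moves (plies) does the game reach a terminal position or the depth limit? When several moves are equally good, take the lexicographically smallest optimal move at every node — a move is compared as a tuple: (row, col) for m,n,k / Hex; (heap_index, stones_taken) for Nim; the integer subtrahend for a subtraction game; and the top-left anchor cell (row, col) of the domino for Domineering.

PV length from [O.X/.../.OX]: 5 plies

[O.X/.../.OX] X move#1: (0,1):+1/OXX/.../.OX*, (1,0):+1/O.X/X../.OX, (1,1):+1/O.X/.X./.OX, (1,2):+1/O.X/..X/.OX, (2,0):+1/O.X/.../XOX
[OXX/.../.OX] O move#2: (1,0):-1/OXX/O../.OX*, (1,1):-1/OXX/.O./.OX, (1,2):-1/OXX/..O/.OX, (2,0):-1/OXX/.../OOX
[OXX/O../.OX] X move#3: (1,1):+1/OXX/OX./.OX*, (1,2):+1/OXX/O.X/.OX, (2,0):+1/OXX/O../XOX
[OXX/OX./.OX] O move#4: (1,2):-1/OXX/OXO/.OX*, (2,0):-1/OXX/OX./OOX
[OXX/OXO/.OX] X move#5: (2,0):+1/OXX/OXO/XOX*
[OXX/OXO/XOX] end (terminal -1, O#6); searched O.X/.../.OX to 6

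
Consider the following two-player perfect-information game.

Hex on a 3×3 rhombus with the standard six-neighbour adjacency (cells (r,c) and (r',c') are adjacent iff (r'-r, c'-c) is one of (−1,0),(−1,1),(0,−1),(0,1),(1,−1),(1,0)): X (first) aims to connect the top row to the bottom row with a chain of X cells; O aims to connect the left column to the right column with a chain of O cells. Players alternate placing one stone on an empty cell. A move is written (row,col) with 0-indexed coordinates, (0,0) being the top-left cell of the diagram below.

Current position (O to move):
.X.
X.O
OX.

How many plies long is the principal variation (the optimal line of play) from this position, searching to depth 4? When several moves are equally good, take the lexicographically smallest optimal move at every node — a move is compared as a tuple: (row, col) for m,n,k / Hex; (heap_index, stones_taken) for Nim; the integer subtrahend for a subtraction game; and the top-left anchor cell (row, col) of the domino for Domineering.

PV length from [.X./X.O/OX.]: 1 ply

p1 O@[.X./X.O/OX.]: (0,0)[OX./X.O/OX.]-1 (0,2)[.XO/X.O/OX.]-1 (1,1)[.X./XOO/OX.]+1* (2,2)[.X./X.O/OXO]-1
p2 X@[.X./XOO/OX.] terminal -1; root [.X./X.O/OX.] d4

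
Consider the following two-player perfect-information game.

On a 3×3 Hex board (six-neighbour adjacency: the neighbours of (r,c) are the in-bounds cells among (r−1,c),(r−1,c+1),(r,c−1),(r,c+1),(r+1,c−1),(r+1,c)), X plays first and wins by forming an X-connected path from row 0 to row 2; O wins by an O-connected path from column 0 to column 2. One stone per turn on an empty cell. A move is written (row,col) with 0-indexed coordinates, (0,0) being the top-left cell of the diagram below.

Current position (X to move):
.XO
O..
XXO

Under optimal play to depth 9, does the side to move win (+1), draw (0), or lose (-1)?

value(.XO/O../XXO, X) = +1

ply 1, X at .XO/O../XXO | (0,0)=-1→XXO/O../XXO; (1,1)=+1→.XO/OX./XXO*; (1,2)=-1→.XO/O.X/XXO
ply 2: .XO/OX./XXO is terminal -1 (O); from .XO/O../XXO depth 9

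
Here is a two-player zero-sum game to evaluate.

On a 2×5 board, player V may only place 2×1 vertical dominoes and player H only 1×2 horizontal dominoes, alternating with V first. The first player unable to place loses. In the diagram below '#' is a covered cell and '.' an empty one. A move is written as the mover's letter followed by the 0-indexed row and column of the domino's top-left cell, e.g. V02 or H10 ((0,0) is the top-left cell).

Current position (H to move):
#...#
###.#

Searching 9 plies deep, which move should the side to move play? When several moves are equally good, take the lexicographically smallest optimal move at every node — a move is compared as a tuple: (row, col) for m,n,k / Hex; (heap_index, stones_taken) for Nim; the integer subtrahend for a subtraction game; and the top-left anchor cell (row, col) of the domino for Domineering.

ply 1, H at #...#/###.# | H01=-1→###.#/###.#; H02=+1→#.###/###.#*
ply 2: #.###/###.# is terminal -1 (V); from #...#/###.# depth 9

H's best at [#...#/###.#]: H02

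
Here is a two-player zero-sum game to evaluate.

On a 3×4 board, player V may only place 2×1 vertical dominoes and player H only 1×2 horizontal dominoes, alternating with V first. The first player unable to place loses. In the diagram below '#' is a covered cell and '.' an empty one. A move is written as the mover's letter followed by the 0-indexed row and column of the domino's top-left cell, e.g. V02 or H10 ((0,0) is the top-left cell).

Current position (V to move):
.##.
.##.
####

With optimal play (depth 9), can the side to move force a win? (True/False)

V winning at [.##./.##./####]: True

p1 V@[.##./.##./####]: V00[###./###./####]+1* V03[.###/.###/####]+1
p2 H@[###./###./####] terminal -1; root [.##./.##./####] d9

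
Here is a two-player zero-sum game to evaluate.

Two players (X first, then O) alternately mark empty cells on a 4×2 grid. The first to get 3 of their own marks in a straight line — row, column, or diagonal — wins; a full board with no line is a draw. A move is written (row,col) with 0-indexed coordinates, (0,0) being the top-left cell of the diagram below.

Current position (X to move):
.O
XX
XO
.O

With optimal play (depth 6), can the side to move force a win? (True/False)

ply 1, X at .O/XX/XO/.O | (0,0)=+1→XO/XX/XO/.O*; (3,0)=+1→.O/XX/XO/XO
ply 2: XO/XX/XO/.O is terminal -1 (O); from .O/XX/XO/.O depth 6

X winning at [.O/XX/XO/.O]: True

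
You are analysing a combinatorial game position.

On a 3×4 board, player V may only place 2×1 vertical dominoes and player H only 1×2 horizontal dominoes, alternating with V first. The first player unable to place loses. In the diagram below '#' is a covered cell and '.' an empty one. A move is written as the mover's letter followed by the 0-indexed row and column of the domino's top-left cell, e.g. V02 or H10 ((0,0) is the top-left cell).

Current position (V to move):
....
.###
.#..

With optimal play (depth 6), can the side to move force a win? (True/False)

ply 1, V at ..../.###/.#.. | V00=-1→#.../####/.#..*; V10=-1→..../####/##..
ply 2, H at #.../####/.#.. | H01=+1→###./####/.#..*; H02=+1→#.##/####/.#..; H22=+1→#.../####/.###
ply 3: ###./####/.#.. is terminal -1 (V); from ..../.###/.#.. depth 6

V winning at [..../.###/.#..]: False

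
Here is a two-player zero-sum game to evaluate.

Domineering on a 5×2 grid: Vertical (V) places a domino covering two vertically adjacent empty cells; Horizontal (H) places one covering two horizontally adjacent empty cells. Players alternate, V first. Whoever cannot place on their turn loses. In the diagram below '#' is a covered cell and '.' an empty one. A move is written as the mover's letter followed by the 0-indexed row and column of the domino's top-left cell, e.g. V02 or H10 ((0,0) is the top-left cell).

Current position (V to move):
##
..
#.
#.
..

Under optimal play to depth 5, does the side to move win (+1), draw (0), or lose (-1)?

value(##/../#./#./.., V) = -1

[##/../#./#./..] V move#1: V11:-1/##/.#/##/#./..*, V21:-1/##/../##/##/.., V31:-1/##/../#./##/.#
[##/.#/##/#./..] H move#2: H40:+1/##/.#/##/#./##*
[##/.#/##/#./##] end (terminal -1, V#3); searched ##/../#./#./.. to 5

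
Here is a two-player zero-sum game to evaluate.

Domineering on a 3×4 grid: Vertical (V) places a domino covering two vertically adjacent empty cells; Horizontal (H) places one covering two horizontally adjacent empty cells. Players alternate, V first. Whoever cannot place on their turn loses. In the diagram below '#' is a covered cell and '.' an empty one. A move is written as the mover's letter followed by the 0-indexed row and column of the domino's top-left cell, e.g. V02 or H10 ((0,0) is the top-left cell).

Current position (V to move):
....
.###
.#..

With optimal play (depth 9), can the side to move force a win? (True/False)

V winning at [..../.###/.#..]: False

p1 V@[..../.###/.#..]: V00[#.../####/.#..]-1* V10[..../####/##..]-1
p2 H@[#.../####/.#..]: H01[###./####/.#..]+1* H02[#.##/####/.#..]+1 H22[#.../####/.###]+1
p3 V@[###./####/.#..] terminal -1; root [..../.###/.#..] d9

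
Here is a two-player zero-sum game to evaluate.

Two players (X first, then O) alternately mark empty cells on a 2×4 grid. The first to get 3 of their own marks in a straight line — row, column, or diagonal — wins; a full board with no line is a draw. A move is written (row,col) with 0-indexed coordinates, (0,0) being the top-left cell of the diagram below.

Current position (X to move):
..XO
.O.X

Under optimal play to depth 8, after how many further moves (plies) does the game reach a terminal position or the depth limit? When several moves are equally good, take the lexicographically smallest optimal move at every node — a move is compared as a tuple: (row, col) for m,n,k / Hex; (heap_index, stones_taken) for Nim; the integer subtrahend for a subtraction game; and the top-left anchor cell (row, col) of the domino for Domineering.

PV length from [..XO/.O.X]: 4 plies

ply 1, X at ..XO/.O.X | (0,0)=+0→X.XO/.O.X*; (0,1)=+0→.XXO/.O.X; (1,0)=+0→..XO/XO.X; (1,2)=+0→..XO/.OXX
ply 2, O at X.XO/.O.X | (0,1)=+0→XOXO/.O.X*; (1,0)=-1→X.XO/OO.X; (1,2)=-1→X.XO/.OOX
ply 3, X at XOXO/.O.X | (1,0)=+0→XOXO/XO.X*; (1,2)=+0→XOXO/.OXX
ply 4, O at XOXO/XO.X | (1,2)=+0→XOXO/XOOX*
ply 5: XOXO/XOOX is terminal +0 (X); from ..XO/.O.X depth 8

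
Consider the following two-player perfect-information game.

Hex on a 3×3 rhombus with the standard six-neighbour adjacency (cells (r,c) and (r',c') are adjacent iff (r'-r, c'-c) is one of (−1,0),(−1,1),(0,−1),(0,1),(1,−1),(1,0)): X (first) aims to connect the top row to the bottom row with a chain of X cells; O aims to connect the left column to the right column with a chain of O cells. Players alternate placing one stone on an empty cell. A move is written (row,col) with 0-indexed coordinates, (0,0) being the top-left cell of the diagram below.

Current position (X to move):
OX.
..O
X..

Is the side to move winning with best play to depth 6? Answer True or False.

X winning at [OX./..O/X..]: True

p1 X@[OX./..O/X..]: (0,2)[OXX/..O/X..]+1* (1,0)[OX./X.O/X..]+1 (1,1)[OX./.XO/X..]+1 (2,1)[OX./..O/XX.]+1 (2,2)[OX./..O/X.X]+1
p2 O@[OXX/..O/X..]: (1,0)[OXX/O.O/X..]-1* (1,1)[OXX/.OO/X..]-1 (2,1)[OXX/..O/XO.]-1 (2,2)[OXX/..O/X.O]-1
p3 X@[OXX/O.O/X..]: (1,1)[OXX/OXO/X..]+1* (2,1)[OXX/O.O/XX.]-1 (2,2)[OXX/O.O/X.X]-1
p4 O@[OXX/OXO/X..] terminal -1; root [OX./..O/X..] d6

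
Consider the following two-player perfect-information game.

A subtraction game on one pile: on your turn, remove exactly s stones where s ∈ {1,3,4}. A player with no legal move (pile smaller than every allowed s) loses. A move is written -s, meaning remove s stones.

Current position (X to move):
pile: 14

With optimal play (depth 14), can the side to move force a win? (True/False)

X winning at [14]: False

[14] X move#1: -1:-1/13*, -3:-1/11, -4:-1/10
[13] O move#2: -1:-1/12, -3:-1/10, -4:+1/9*
[9] X move#3: -1:-1/8*, -3:-1/6, -4:-1/5
[8] O move#4: -1:+1/7*, -3:-1/5, -4:-1/4
[7] X move#5: -1:-1/6*, -3:-1/4, -4:-1/3
[6] O move#6: -1:-1/5, -3:-1/3, -4:+1/2*
[2] X move#7: -1:-1/1*
[1] O move#8: -1:+1/0*
[0] end (terminal -1, X#9); searched 14 to 14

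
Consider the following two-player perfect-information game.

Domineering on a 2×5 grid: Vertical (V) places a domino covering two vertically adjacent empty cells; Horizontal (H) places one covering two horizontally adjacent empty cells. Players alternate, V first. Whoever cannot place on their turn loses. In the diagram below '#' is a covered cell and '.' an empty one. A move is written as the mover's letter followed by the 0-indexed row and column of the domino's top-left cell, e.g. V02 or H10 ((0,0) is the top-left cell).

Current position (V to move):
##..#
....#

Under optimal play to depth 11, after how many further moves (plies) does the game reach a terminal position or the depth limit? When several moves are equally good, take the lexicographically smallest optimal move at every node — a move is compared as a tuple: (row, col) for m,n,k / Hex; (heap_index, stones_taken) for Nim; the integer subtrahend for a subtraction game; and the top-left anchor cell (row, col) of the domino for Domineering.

ply 1, V at ##..#/....# | V02=+1→###.#/..#.#*; V03=-1→##.##/...##
ply 2, H at ###.#/..#.# | H10=-1→###.#/###.#*
ply 3, V at ###.#/###.# | V03=+1→#####/#####*
ply 4: #####/##### is terminal -1 (H); from ##..#/....# depth 11

PV length from [##..#/....#]: 3 plies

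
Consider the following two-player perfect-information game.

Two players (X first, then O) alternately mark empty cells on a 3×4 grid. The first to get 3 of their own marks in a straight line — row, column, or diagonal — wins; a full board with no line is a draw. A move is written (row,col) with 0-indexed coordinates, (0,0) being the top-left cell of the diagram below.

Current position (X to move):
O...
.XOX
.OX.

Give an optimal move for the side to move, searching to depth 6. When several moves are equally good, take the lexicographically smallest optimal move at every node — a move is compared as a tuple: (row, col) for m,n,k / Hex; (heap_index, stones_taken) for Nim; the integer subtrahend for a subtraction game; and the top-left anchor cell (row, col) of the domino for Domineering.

X's best at [O.../.XOX/.OX.]: (0,3)

ply 1, X at O.../.XOX/.OX. | (0,1)=-1→OX../.XOX/.OX.; (0,2)=-1→O.X./.XOX/.OX.; (0,3)=+0→O..X/.XOX/.OX.*; (1,0)=-1→O.../XXOX/.OX.; (2,0)=-1→O.../.XOX/XOX.; (2,3)=-1→O.../.XOX/.OXX
ply 2, O at O..X/.XOX/.OX. | (0,1)=-1→OO.X/.XOX/.OX.; (0,2)=-1→O.OX/.XOX/.OX.; (1,0)=-1→O..X/OXOX/.OX.; (2,0)=-1→O..X/.XOX/OOX.; (2,3)=+0→O..X/.XOX/.OXO*
ply 3, X at O..X/.XOX/.OXO | (0,1)=+0→OX.X/.XOX/.OXO*; (0,2)=-1→O.XX/.XOX/.OXO; (1,0)=-1→O..X/XXOX/.OXO; (2,0)=-1→O..X/.XOX/XOXO
ply 4, O at OX.X/.XOX/.OXO | (0,2)=+0→OXOX/.XOX/.OXO*; (1,0)=-1→OX.X/OXOX/.OXO; (2,0)=-1→OX.X/.XOX/OOXO
ply 5, X at OXOX/.XOX/.OXO | (1,0)=+0→OXOX/XXOX/.OXO*; (2,0)=+0→OXOX/.XOX/XOXO
ply 6, O at OXOX/XXOX/.OXO | (2,0)=+0→OXOX/XXOX/OOXO*
ply 7: OXOX/XXOX/OOXO is terminal +0 (X); from O.../.XOX/.OX. depth 6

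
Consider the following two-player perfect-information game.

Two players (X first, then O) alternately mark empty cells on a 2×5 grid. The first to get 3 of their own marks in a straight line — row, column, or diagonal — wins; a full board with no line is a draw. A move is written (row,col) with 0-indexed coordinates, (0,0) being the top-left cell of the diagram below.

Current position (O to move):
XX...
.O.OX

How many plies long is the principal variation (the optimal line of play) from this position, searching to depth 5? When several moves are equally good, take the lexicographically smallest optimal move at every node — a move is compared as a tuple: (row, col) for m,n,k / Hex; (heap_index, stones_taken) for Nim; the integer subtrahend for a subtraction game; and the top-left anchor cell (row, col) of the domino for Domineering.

[XX.../.O.OX] O move#1: (0,2):+0/XXO../.O.OX, (0,3):-1/XX.O./.O.OX, (0,4):-1/XX..O/.O.OX, (1,0):-1/XX.../OO.OX, (1,2):+1/XX.../.OOOX*
[XX.../.OOOX] end (terminal -1, X#2); searched XX.../.O.OX to 5

PV length from [XX.../.O.OX]: 1 ply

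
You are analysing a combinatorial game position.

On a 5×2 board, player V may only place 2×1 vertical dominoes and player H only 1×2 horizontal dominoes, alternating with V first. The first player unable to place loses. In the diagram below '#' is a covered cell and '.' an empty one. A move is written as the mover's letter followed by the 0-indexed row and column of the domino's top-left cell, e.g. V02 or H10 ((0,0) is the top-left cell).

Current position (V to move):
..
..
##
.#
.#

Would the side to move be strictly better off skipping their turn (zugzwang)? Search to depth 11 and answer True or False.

zugzwang(../../##/.#/.#, V) = False

p1 V@[../../##/.#/.#]: V00[#./#./##/.#/.#]+1* V01[.#/.#/##/.#/.#]+1 V30[../../##/##/##]-1
p2 H@[#./#./##/.#/.#] terminal -1; root [../../##/.#/.#] d11
suppose V passes — search the same position with H to move:
pass> p1 H@[../../##/.#/.#]: H00[##/../##/.#/.#]+1* H10[../##/##/.#/.#]+1
pass> p2 V@[##/../##/.#/.#]: V30[##/../##/##/##]-1*
pass> p3 H@[##/../##/##/##]: H10[##/##/##/##/##]+1*
pass> p4 V@[##/##/##/##/##] terminal -1; root [../../##/.#/.#] d11
for V: play +1, pass -1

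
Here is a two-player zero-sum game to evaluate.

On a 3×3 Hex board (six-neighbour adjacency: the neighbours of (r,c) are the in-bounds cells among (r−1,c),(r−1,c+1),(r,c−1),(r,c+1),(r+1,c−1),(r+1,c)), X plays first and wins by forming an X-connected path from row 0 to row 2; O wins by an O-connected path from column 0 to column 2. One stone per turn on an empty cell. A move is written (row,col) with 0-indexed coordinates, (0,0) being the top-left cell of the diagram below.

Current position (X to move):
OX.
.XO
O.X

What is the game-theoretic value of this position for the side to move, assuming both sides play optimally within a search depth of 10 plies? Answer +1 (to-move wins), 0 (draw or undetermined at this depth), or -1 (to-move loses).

value(OX./.XO/O.X, X) = +1

ply 1, X at OX./.XO/O.X | (0,2)=-1→OXX/.XO/O.X; (1,0)=-1→OX./XXO/O.X; (2,1)=+1→OX./.XO/OXX*
ply 2: OX./.XO/OXX is terminal -1 (O); from OX./.XO/O.X depth 10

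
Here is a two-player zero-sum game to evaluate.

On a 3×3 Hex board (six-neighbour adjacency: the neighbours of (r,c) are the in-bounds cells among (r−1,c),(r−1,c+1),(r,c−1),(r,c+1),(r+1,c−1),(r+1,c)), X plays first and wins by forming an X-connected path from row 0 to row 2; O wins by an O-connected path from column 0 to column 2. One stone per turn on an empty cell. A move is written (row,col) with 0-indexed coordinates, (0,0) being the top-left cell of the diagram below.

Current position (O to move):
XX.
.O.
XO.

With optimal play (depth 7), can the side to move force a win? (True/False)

p1 O@[XX./.O./XO.]: (0,2)[XXO/.O./XO.]-1 (1,0)[XX./OO./XO.]+1* (1,2)[XX./.OO/XO.]-1 (2,2)[XX./.O./XOO]-1
p2 X@[XX./OO./XO.]: (0,2)[XXX/OO./XO.]-1* (1,2)[XX./OOX/XO.]-1 (2,2)[XX./OO./XOX]-1
p3 O@[XXX/OO./XO.]: (1,2)[XXX/OOO/XO.]+1* (2,2)[XXX/OO./XOO]+1
p4 X@[XXX/OOO/XO.] terminal -1; root [XX./.O./XO.] d7

O winning at [XX./.O./XO.]: True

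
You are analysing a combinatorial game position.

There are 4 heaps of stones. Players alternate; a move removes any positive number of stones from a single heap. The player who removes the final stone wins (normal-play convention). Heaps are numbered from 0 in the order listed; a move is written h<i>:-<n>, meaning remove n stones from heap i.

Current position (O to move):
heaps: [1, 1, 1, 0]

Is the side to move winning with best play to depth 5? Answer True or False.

p1 O@[(1,1,1,0)]: h0:-1[(0,1,1,0)]+1* h1:-1[(1,0,1,0)]+1 h2:-1[(1,1,0,0)]+1
p2 X@[(0,1,1,0)]: h1:-1[(0,0,1,0)]-1* h2:-1[(0,1,0,0)]-1
p3 O@[(0,0,1,0)]: h2:-1[(0,0,0,0)]+1*
p4 X@[(0,0,0,0)] terminal -1; root [(1,1,1,0)] d5

O winning at [(1,1,1,0)]: True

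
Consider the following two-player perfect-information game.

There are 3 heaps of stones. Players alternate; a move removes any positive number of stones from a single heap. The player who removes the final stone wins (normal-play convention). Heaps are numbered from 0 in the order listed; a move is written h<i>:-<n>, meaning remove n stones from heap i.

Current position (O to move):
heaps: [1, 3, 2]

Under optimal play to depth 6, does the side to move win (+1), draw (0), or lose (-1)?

p1 O@[(1,3,2)]: h0:-1[(0,3,2)]-1* h1:-1[(1,2,2)]-1 h1:-2[(1,1,2)]-1 h1:-3[(1,0,2)]-1 h2:-1[(1,3,1)]-1 h2:-2[(1,3,0)]-1
p2 X@[(0,3,2)]: h1:-1[(0,2,2)]+1* h1:-2[(0,1,2)]-1 h1:-3[(0,0,2)]-1 h2:-1[(0,3,1)]-1 h2:-2[(0,3,0)]-1
p3 O@[(0,2,2)]: h1:-1[(0,1,2)]-1* h1:-2[(0,0,2)]-1 h2:-1[(0,2,1)]-1 h2:-2[(0,2,0)]-1
p4 X@[(0,1,2)]: h1:-1[(0,0,2)]-1 h2:-1[(0,1,1)]+1* h2:-2[(0,1,0)]-1
p5 O@[(0,1,1)]: h1:-1[(0,0,1)]-1* h2:-1[(0,1,0)]-1
p6 X@[(0,0,1)]: h2:-1[(0,0,0)]+1*
p7 O@[(0,0,0)] terminal -1; root [(1,3,2)] d6

value((1,3,2), O) = -1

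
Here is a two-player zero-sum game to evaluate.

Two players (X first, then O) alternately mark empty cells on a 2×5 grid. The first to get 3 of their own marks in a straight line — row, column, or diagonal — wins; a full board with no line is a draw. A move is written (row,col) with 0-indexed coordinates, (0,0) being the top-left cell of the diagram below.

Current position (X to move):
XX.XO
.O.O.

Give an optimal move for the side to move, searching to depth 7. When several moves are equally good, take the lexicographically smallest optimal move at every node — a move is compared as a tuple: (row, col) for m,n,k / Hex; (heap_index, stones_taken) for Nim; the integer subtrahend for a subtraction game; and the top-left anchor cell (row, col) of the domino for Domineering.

X's best at [XX.XO/.O.O.]: (0,2)

p1 X@[XX.XO/.O.O.]: (0,2)[XXXXO/.O.O.]+1* (1,0)[XX.XO/XO.O.]-1 (1,2)[XX.XO/.OXO.]+0 (1,4)[XX.XO/.O.OX]-1
p2 O@[XXXXO/.O.O.] terminal -1; root [XX.XO/.O.O.] d7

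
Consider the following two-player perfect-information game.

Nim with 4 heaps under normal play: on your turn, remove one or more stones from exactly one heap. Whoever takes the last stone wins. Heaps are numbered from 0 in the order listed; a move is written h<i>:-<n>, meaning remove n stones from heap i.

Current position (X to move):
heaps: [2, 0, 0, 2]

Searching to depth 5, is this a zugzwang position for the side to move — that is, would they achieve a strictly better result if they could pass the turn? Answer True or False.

zugzwang((2,0,0,2), X) = True

p1 X@[(2,0,0,2)]: h0:-1[(1,0,0,2)]-1* h0:-2[(0,0,0,2)]-1 h3:-1[(2,0,0,1)]-1 h3:-2[(2,0,0,0)]-1
p2 O@[(1,0,0,2)]: h0:-1[(0,0,0,2)]-1 h3:-1[(1,0,0,1)]+1* h3:-2[(1,0,0,0)]-1
p3 X@[(1,0,0,1)]: h0:-1[(0,0,0,1)]-1* h3:-1[(1,0,0,0)]-1
p4 O@[(0,0,0,1)]: h3:-1[(0,0,0,0)]+1*
p5 X@[(0,0,0,0)] terminal -1; root [(2,0,0,2)] d5
if X skipped the turn, O would face:
~ p1 O@[(2,0,0,2)]: h0:-1[(1,0,0,2)]-1* h0:-2[(0,0,0,2)]-1 h3:-1[(2,0,0,1)]-1 h3:-2[(2,0,0,0)]-1
~ p2 X@[(1,0,0,2)]: h0:-1[(0,0,0,2)]-1 h3:-1[(1,0,0,1)]+1* h3:-2[(1,0,0,0)]-1
~ p3 O@[(1,0,0,1)]: h0:-1[(0,0,0,1)]-1* h3:-1[(1,0,0,0)]-1
~ p4 X@[(0,0,0,1)]: h3:-1[(0,0,0,0)]+1*
~ p5 O@[(0,0,0,0)] terminal -1; root [(2,0,0,2)] d5
compare (X): move=-1 vs pass=+1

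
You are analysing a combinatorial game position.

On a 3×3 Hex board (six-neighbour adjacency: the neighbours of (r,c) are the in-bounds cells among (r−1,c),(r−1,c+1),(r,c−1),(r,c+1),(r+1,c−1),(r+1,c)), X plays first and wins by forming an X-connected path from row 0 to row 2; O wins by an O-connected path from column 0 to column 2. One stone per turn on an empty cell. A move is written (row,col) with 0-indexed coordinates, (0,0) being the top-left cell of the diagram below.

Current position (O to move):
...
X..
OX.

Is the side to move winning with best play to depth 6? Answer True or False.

[.../X../OX.] O move#1: (0,0):-1/O../X../OX., (0,1):-1/.O./X../OX., (0,2):-1/..O/X../OX., (1,1):+1/.../XO./OX.*, (1,2):-1/.../X.O/OX., (2,2):-1/.../X../OXO
[.../XO./OX.] X move#2: (0,0):-1/X../XO./OX.*, (0,1):-1/.X./XO./OX., (0,2):-1/..X/XO./OX., (1,2):-1/.../XOX/OX., (2,2):-1/.../XO./OXX
[X../XO./OX.] O move#3: (0,1):+1/XO./XO./OX.*, (0,2):+1/X.O/XO./OX., (1,2):+1/X../XOO/OX., (2,2):+1/X../XO./OXO
[XO./XO./OX.] X move#4: (0,2):-1/XOX/XO./OX.*, (1,2):-1/XO./XOX/OX., (2,2):-1/XO./XO./OXX
[XOX/XO./OX.] O move#5: (1,2):+1/XOX/XOO/OX.*, (2,2):-1/XOX/XO./OXO
[XOX/XOO/OX.] end (terminal -1, X#6); searched .../X../OX. to 6

O winning at [.../X../OX.]: True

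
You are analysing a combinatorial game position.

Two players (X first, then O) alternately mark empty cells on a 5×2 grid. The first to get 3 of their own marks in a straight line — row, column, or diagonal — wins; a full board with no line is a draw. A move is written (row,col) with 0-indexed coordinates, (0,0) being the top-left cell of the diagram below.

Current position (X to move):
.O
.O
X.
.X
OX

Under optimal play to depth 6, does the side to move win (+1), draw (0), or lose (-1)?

value(.O/.O/X./.X/OX, X) = +1

p1 X@[.O/.O/X./.X/OX]: (0,0)[XO/.O/X./.X/OX]-1 (1,0)[.O/XO/X./.X/OX]-1 (2,1)[.O/.O/XX/.X/OX]+1* (3,0)[.O/.O/X./XX/OX]-1
p2 O@[.O/.O/XX/.X/OX] terminal -1; root [.O/.O/X./.X/OX] d6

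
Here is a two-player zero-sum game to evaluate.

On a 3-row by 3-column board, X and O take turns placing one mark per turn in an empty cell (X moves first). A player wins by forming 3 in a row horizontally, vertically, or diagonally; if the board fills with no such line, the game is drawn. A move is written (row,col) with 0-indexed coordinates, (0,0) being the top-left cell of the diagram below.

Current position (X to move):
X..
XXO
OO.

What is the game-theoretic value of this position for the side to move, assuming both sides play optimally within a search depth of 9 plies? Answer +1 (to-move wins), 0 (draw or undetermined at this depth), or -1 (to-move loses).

value(X../XXO/OO., X) = +1

p1 X@[X../XXO/OO.]: (0,1)[XX./XXO/OO.]-1 (0,2)[X.X/XXO/OO.]-1 (2,2)[X../XXO/OOX]+1*
p2 O@[X../XXO/OOX] terminal -1; root [X../XXO/OO.] d9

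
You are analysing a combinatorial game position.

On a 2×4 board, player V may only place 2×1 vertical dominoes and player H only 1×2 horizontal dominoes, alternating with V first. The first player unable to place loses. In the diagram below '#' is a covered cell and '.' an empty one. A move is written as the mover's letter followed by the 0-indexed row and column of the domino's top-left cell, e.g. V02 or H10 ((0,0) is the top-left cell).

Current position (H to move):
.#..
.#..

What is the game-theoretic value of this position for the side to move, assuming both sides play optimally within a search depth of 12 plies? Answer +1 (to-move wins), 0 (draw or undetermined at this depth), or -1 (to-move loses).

ply 1, H at .#../.#.. | H02=+1→.###/.#..*; H12=+1→.#../.###
ply 2, V at .###/.#.. | V00=-1→####/##..*
ply 3, H at ####/##.. | H12=+1→####/####*
ply 4: ####/#### is terminal -1 (V); from .#../.#.. depth 12

value(.#../.#.., H) = +1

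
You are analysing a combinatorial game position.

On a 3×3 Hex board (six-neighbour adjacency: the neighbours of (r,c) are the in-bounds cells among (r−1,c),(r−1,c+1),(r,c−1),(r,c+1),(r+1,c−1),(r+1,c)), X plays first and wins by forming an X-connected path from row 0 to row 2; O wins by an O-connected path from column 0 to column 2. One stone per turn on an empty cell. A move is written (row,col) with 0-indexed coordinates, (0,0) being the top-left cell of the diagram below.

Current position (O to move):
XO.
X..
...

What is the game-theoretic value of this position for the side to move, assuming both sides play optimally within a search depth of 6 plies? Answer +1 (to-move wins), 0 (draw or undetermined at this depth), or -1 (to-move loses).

value(XO./X../..., O) = -1

ply 1, O at XO./X../... | (0,2)=-1→XOO/X../...*; (1,1)=-1→XO./XO./...; (1,2)=-1→XO./X.O/...; (2,0)=-1→XO./X../O..; (2,1)=-1→XO./X../.O.; (2,2)=-1→XO./X../..O
ply 2, X at XOO/X../... | (1,1)=+1→XOO/XX./...*; (1,2)=+1→XOO/X.X/...; (2,0)=+1→XOO/X../X..; (2,1)=+1→XOO/X../.X.; (2,2)=+1→XOO/X../..X
ply 3, O at XOO/XX./... | (1,2)=-1→XOO/XXO/...*; (2,0)=-1→XOO/XX./O..; (2,1)=-1→XOO/XX./.O.; (2,2)=-1→XOO/XX./..O
ply 4, X at XOO/XXO/... | (2,0)=+1→XOO/XXO/X..*; (2,1)=+1→XOO/XXO/.X.; (2,2)=+1→XOO/XXO/..X
ply 5: XOO/XXO/X.. is terminal -1 (O); from XO./X../... depth 6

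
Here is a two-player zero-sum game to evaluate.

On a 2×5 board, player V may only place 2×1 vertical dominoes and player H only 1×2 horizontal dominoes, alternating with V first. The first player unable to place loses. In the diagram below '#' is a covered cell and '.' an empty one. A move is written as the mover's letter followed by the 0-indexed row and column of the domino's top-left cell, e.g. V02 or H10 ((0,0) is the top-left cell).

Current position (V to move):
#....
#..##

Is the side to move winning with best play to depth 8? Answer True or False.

V winning at [#..../#..##]: True

[#..../#..##] V move#1: V01:-1/##.../##.##, V02:+1/#.#../#.###*
[#.#../#.###] H move#2: H03:-1/#.###/#.###*
[#.###/#.###] V move#3: V01:+1/#####/#####*
[#####/#####] end (terminal -1, H#4); searched #..../#..## to 8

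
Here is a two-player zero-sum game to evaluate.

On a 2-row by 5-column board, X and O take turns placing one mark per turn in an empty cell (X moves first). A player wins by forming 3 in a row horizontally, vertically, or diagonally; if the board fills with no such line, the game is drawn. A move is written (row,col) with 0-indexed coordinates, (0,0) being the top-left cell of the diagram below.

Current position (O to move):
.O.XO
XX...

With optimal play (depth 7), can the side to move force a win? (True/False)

[.O.XO/XX...] O move#1: (0,0):-1/OO.XO/XX..., (0,2):-1/.OOXO/XX..., (1,2):+0/.O.XO/XXO..*, (1,3):-1/.O.XO/XX.O., (1,4):-1/.O.XO/XX..O
[.O.XO/XXO..] X move#2: (0,0):+0/XO.XO/XXO..*, (0,2):+0/.OXXO/XXO.., (1,3):+0/.O.XO/XXOX., (1,4):+0/.O.XO/XXO.X
[XO.XO/XXO..] O move#3: (0,2):+0/XOOXO/XXO..*, (1,3):+0/XO.XO/XXOO., (1,4):+0/XO.XO/XXO.O
[XOOXO/XXO..] X move#4: (1,3):+0/XOOXO/XXOX.*, (1,4):+0/XOOXO/XXO.X
[XOOXO/XXOX.] O move#5: (1,4):+0/XOOXO/XXOXO*
[XOOXO/XXOXO] end (terminal +0, X#6); searched .O.XO/XX... to 7

O winning at [.O.XO/XX...]: False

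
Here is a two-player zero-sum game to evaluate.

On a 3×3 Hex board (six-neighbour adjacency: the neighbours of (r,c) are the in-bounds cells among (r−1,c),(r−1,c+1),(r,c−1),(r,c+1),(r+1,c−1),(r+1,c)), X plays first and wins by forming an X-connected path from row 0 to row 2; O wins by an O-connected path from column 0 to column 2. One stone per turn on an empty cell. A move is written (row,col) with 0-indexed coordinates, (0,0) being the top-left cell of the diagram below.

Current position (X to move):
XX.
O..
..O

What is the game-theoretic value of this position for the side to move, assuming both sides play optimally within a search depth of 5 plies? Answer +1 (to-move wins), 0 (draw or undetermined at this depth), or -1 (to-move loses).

value(XX./O../..O, X) = +1

ply 1, X at XX./O../..O | (0,2)=-1→XXX/O../..O; (1,1)=+1→XX./OX./..O*; (1,2)=-1→XX./O.X/..O; (2,0)=-1→XX./O../X.O; (2,1)=-1→XX./O../.XO
ply 2, O at XX./OX./..O | (0,2)=-1→XXO/OX./..O*; (1,2)=-1→XX./OXO/..O; (2,0)=-1→XX./OX./O.O; (2,1)=-1→XX./OX./.OO
ply 3, X at XXO/OX./..O | (1,2)=+1→XXO/OXX/..O*; (2,0)=+1→XXO/OX./X.O; (2,1)=+1→XXO/OX./.XO
ply 4, O at XXO/OXX/..O | (2,0)=-1→XXO/OXX/O.O*; (2,1)=-1→XXO/OXX/.OO
ply 5, X at XXO/OXX/O.O | (2,1)=+1→XXO/OXX/OXO*
ply 6: XXO/OXX/OXO is terminal -1 (O); from XX./O../..O depth 5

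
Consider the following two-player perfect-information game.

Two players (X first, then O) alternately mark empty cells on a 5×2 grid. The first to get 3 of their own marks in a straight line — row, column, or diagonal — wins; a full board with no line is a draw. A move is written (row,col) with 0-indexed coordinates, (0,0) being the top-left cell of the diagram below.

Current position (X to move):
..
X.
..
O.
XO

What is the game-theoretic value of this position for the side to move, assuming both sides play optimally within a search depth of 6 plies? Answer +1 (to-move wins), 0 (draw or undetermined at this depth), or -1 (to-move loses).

value(../X./../O./XO, X) = 0

[../X./../O./XO] X move#1: (0,0):+0/X./X./../O./XO*, (0,1):+0/.X/X./../O./XO, (1,1):+0/../XX/../O./XO, (2,0):+0/../X./X./O./XO, (2,1):+0/../X./.X/O./XO, (3,1):+0/../X./../OX/XO
[X./X./../O./XO] O move#2: (0,1):-1/XO/X./../O./XO, (1,1):-1/X./XO/../O./XO, (2,0):+0/X./X./O./O./XO*, (2,1):-1/X./X./.O/O./XO, (3,1):-1/X./X./../OO/XO
[X./X./O./O./XO] X move#3: (0,1):+0/XX/X./O./O./XO*, (1,1):+0/X./XX/O./O./XO, (2,1):+0/X./X./OX/O./XO, (3,1):+0/X./X./O./OX/XO
[XX/X./O./O./XO] O move#4: (1,1):+0/XX/XO/O./O./XO*, (2,1):+0/XX/X./OO/O./XO, (3,1):+0/XX/X./O./OO/XO
[XX/XO/O./O./XO] X move#5: (2,1):+0/XX/XO/OX/O./XO*, (3,1):+0/XX/XO/O./OX/XO
[XX/XO/OX/O./XO] O move#6: (3,1):+0/XX/XO/OX/OO/XO*
[XX/XO/OX/OO/XO] end (terminal +0, X#7); searched ../X./../O./XO to 6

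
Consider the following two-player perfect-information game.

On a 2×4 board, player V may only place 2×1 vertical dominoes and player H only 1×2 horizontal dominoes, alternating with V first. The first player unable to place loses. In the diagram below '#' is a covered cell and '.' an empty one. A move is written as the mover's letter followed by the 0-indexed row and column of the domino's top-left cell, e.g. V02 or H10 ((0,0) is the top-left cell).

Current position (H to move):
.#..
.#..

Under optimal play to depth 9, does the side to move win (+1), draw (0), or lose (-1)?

ply 1, H at .#../.#.. | H02=+1→.###/.#..*; H12=+1→.#../.###
ply 2, V at .###/.#.. | V00=-1→####/##..*
ply 3, H at ####/##.. | H12=+1→####/####*
ply 4: ####/#### is terminal -1 (V); from .#../.#.. depth 9

value(.#../.#.., H) = +1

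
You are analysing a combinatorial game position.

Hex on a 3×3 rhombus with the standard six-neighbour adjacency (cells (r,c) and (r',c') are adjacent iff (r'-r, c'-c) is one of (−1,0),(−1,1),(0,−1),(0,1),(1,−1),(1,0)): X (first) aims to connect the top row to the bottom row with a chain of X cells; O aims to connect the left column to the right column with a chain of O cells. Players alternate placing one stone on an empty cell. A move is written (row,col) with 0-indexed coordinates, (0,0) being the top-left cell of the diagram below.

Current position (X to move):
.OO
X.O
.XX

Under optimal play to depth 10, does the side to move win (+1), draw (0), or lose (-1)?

value(.OO/X.O/.XX, X) = +1

p1 X@[.OO/X.O/.XX]: (0,0)[XOO/X.O/.XX]+1* (1,1)[.OO/XXO/.XX]-1 (2,0)[.OO/X.O/XXX]-1
p2 O@[XOO/X.O/.XX]: (1,1)[XOO/XOO/.XX]-1* (2,0)[XOO/X.O/OXX]-1
p3 X@[XOO/XOO/.XX]: (2,0)[XOO/XOO/XXX]+1*
p4 O@[XOO/XOO/XXX] terminal -1; root [.OO/X.O/.XX] d10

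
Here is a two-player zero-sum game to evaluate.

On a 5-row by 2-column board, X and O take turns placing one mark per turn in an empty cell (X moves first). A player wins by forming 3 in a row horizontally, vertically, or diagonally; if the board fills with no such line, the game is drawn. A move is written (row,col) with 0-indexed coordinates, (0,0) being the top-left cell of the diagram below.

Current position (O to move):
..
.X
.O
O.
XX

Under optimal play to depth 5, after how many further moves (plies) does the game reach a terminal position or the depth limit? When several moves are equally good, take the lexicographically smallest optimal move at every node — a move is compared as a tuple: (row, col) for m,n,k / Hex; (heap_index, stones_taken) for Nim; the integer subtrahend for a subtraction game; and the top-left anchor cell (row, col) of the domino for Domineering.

ply 1, O at ../.X/.O/O./XX | (0,0)=+0→O./.X/.O/O./XX*; (0,1)=+0→.O/.X/.O/O./XX; (1,0)=+0→../OX/.O/O./XX; (2,0)=+0→../.X/OO/O./XX; (3,1)=+0→../.X/.O/OO/XX
ply 2, X at O./.X/.O/O./XX | (0,1)=+0→OX/.X/.O/O./XX*; (1,0)=+0→O./XX/.O/O./XX; (2,0)=+0→O./.X/XO/O./XX; (3,1)=+0→O./.X/.O/OX/XX
ply 3, O at OX/.X/.O/O./XX | (1,0)=+0→OX/OX/.O/O./XX*; (2,0)=+0→OX/.X/OO/O./XX; (3,1)=+0→OX/.X/.O/OO/XX
ply 4, X at OX/OX/.O/O./XX | (2,0)=+0→OX/OX/XO/O./XX*; (3,1)=-1→OX/OX/.O/OX/XX
ply 5, O at OX/OX/XO/O./XX | (3,1)=+0→OX/OX/XO/OO/XX*
ply 6: OX/OX/XO/OO/XX is terminal +0 (X); from ../.X/.O/O./XX depth 5

PV length from [../.X/.O/O./XX]: 5 plies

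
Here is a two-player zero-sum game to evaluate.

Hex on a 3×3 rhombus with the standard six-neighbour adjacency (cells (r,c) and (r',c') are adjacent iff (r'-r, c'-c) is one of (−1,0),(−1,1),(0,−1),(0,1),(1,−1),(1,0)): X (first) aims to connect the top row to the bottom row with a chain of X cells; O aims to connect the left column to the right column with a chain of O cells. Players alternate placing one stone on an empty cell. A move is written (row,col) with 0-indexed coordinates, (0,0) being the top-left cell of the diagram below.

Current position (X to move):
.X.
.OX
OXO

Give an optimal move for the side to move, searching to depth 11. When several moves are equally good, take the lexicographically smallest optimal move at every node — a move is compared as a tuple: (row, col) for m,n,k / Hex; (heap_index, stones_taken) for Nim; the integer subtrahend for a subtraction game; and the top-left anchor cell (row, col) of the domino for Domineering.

[.X./.OX/OXO] X move#1: (0,0):-1/XX./.OX/OXO, (0,2):+1/.XX/.OX/OXO*, (1,0):-1/.X./XOX/OXO
[.XX/.OX/OXO] end (terminal -1, O#2); searched .X./.OX/OXO to 11

X's best at [.X./.OX/OXO]: (0,2)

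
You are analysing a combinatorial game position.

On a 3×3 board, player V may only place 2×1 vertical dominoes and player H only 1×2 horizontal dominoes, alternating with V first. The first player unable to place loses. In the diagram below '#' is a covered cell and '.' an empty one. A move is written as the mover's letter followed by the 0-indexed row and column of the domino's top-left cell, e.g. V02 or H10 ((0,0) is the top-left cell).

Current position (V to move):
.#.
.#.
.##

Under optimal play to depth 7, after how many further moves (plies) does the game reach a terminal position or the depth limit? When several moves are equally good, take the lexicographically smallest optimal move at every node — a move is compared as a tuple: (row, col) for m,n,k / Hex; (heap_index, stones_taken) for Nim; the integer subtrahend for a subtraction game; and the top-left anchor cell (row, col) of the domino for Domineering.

[.#./.#./.##] V move#1: V00:+1/##./##./.##*, V02:+1/.##/.##/.##, V10:+1/.#./##./###
[##./##./.##] end (terminal -1, H#2); searched .#./.#./.## to 7

PV length from [.#./.#./.##]: 1 ply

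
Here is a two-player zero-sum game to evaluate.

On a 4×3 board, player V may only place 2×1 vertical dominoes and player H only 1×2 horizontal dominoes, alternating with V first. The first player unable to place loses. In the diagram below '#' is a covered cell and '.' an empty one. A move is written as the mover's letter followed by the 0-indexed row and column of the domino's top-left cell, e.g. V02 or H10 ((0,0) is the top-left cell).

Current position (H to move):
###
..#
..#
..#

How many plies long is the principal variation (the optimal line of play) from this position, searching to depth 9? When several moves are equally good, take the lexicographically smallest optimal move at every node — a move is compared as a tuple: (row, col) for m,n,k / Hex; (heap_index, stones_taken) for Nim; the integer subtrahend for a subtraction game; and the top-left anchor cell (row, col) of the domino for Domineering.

[###/..#/..#/..#] H move#1: H10:-1/###/###/..#/..#, H20:+1/###/..#/###/..#*, H30:-1/###/..#/..#/###
[###/..#/###/..#] end (terminal -1, V#2); searched ###/..#/..#/..# to 9

PV length from [###/..#/..#/..#]: 1 ply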